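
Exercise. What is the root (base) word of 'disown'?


Remove prefix 'dis' from 'disown' to get root 'own'.

own


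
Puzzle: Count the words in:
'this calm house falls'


Split into words: this | calm | house | falls = 4 words.

4


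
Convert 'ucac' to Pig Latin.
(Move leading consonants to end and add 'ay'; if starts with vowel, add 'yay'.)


'ucac' starts with a vowel, so add 'yay': 'ucacyay'.

ucacyay


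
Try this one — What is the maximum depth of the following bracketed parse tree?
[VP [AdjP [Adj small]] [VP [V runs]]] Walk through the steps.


Count bracket nesting levels:
'[' at pos 0: depth = 1
'[' at pos 4: depth = 2
'[' at pos 10: depth = 3
'[' at pos 23: depth = 2
'[' at pos 27: depth = 3
Maximum depth reached: 3

3


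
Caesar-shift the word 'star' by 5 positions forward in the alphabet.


Shift each letter by 5: s -> x, t -> y, a -> f, r -> w. Result: 'xyfw'.

xyfw


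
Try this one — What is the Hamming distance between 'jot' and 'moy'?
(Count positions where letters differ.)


Alignment:
Position 1: 'j' vs 'm' = DIFFER
Position 2: 'o' vs 'o' = match
Position 3: 't' vs 'y' = DIFFER
Total differences: 2

2


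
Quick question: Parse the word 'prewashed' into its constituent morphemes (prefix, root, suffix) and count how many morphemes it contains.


Step 1: Identify prefix: 'pre' (meaning: before)
Step 2: Identify root: 'wash'
Step 3: Identify suffix(es): 'ed'
Decomposition: pre- (prefix: before) + wash (root) + -ed (suffix: past)
Total morphemes: 3

3 morphemes (pre- (prefix: before) + wash (root) + -ed (suffix: past))


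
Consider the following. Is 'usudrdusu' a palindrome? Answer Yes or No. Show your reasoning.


Forward: 'usudrdusu'
Reversed: 'usudrdusu'
They are identical.

Yes


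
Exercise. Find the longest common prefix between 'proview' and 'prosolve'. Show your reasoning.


Compare from the start: 3 characters match: 'pro'. Mismatch at position 4: 'v' vs 's'.

pro


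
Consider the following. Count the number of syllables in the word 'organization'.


Break 'organization' into syllables: or-gan-i-za-tion -> or | gan | i | za | tion = 5 syllables

5 syllables


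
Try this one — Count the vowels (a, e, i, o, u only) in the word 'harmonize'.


Vowels in 'harmonize': a, o, i, e = 4 vowels.

4


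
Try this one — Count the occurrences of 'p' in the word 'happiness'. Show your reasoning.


Letter 'p' in 'happiness': found at position(s) 3, 4 = 2 occurrence(s).

2


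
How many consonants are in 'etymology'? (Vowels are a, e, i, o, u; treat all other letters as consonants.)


Consonants in 'etymology': t, y, m, l, g, y = 6 consonants.

6


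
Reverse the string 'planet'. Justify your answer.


Reverse 'planet' character by character: 'tenalp'.

tenalp


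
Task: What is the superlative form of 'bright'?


Apply superlative formation (add -est): 'bright' -> 'brightest'.

brightest


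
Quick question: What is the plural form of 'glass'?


Apply rule: Add -es (sibilant/fricative ending). 'glass' becomes 'glasses'.

glasses


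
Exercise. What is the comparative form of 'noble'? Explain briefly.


Apply comparative formation (ends in e: add -r): 'noble' -> 'nobler'.

nobler


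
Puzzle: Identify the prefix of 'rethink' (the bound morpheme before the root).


The word 'rethink' = 're' (prefix) + 'think' (root). The prefix is 're'.

re


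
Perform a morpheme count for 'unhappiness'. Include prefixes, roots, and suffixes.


Decomposition: un- (prefix) + happy (root) + -ness (suffix) = 3 morpheme(s)

3 morphemes


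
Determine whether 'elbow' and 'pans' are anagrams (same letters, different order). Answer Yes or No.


Sorted letters of 'elbow': 'below'
Sorted letters of 'pans': 'anps'
They do not match.

No


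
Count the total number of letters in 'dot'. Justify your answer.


Spell out 'dot' and number each letter: d(1), o(2), t(3). Total: 3 letters.

3


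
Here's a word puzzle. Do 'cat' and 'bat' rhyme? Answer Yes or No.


Rime (stressed vowel + following sounds) of 'cat': -at = /æt/
Rime of 'bat': -at = /æt/
/æt/ and /æt/ are the same ending sound, so the words rhyme.

Yes


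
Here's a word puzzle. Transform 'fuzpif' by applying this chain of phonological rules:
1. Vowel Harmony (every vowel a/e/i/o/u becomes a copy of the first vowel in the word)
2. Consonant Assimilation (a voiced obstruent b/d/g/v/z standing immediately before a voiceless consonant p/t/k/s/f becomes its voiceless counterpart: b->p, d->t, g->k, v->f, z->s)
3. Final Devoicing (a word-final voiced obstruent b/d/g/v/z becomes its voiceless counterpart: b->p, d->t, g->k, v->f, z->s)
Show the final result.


Starting form: 'fuzpif'
Rule 1: Vowel Harmony: all vowels become 'u' (matching first vowel). 'fuzpif' -> 'fuzpuf'
Rule 2: Consonant Assimilation: voiced obstruent before voiceless consonant becomes voiceless ('zp' -> 'sp'). 'fuzpuf' -> 'fuspuf'
Rule 3: Final Devoicing: final consonant 'f' is not one of the voiced obstruents b/d/g/v/z. No change.
Final form: 'fuspuf'

fuspuf


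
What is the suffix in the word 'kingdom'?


The word 'kingdom' = 'king' (root) + '-dom' (suffix). The suffix is '-dom'.

dom


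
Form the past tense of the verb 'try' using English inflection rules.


Apply rule: Change -y to -ied. 'try' becomes 'tried'.

tried


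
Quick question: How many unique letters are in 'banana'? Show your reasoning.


Unique letters in 'banana': {a, b, n} = 3 distinct letters.

3


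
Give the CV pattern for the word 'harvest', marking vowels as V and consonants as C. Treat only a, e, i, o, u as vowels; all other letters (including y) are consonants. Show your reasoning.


Letter mapping: h = C, a = V, r = C, v = C, e = V, s = C, t = C.

CVCCVCC


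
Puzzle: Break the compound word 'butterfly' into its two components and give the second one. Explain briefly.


Split 'butterfly' into 'butter' + 'fly'. The second part is 'fly'.

fly


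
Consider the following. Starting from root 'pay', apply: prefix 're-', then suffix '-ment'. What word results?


Step 1: Add prefix 're-' to 'pay' = 'repay'
Step 2: Add suffix '-ment' to 'repay' = 'repayment'

repayment


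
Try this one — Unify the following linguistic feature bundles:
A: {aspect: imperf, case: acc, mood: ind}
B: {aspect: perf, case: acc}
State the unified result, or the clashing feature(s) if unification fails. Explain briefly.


Compare features:
aspect: A=imperf vs B=perf -> CLASH
case: A=acc vs B=acc -> unified: acc
mood: A=ind vs B=_ -> unified: ind
Clash detected on feature 'aspect' (imperf vs perf); unification fails.

CLASH on 'aspect' (imperf vs perf)


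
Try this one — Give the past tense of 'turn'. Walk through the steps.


Apply rule: Add -ed. 'turn' becomes 'turned'.

turned


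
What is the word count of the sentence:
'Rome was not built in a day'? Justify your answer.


Split into words: Rome | was | not | built | in | a | day = 7 words.

7


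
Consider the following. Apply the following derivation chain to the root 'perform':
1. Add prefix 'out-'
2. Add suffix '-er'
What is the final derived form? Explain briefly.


Step 1: Add prefix 'out-' to 'perform' = 'outperform'
Step 2: Add suffix '-er' to 'outperform' = 'outperformer'

outperformer


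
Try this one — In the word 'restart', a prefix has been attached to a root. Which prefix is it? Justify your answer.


The word 'restart' = 're' (prefix) + 'start' (root). The prefix is 're'.

re


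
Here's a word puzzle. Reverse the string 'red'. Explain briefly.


Reverse 'red' character by character: 'der'.

der


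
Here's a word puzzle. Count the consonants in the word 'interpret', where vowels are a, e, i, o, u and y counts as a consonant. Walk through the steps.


Consonants in 'interpret': n, t, r, p, r, t = 6 consonants.

6


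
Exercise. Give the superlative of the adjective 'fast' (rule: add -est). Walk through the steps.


Apply superlative formation (add -est): 'fast' -> 'fastest'.

fastest


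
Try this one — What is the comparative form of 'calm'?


Apply comparative formation (add -er): 'calm' -> 'calmer'.

calmer


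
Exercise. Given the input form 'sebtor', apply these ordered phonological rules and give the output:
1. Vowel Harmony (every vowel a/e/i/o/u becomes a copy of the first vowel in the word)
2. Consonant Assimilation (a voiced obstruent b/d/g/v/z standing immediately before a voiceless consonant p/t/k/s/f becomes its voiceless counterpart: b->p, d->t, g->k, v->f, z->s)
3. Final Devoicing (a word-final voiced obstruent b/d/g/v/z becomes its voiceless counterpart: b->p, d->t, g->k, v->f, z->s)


Starting form: 'sebtor'
Rule 1: Vowel Harmony: all vowels become 'e' (matching first vowel). 'sebtor' -> 'sebter'
Rule 2: Consonant Assimilation: voiced obstruent before voiceless consonant becomes voiceless ('bt' -> 'pt'). 'sebter' -> 'septer'
Rule 3: Final Devoicing: final consonant 'r' is not one of the voiced obstruents b/d/g/v/z. No change.
Final form: 'septer'

septer


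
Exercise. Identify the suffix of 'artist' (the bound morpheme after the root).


The word 'artist' = 'art' (root) + '-ist' (suffix). The suffix is '-ist'.

ist


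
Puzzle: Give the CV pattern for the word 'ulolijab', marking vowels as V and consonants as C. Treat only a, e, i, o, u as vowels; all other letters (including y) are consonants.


Letter mapping: u = V, l = C, o = V, l = C, i = V, j = C, a = V, b = C.

VCVCVCVC


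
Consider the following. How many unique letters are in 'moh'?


Unique letters in 'moh': {h, m, o} = 3 distinct letters.

3


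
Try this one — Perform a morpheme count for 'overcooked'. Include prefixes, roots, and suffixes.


Decomposition: over- (prefix) + cook (root) + -ed (suffix) = 3 morpheme(s)

3 morphemes


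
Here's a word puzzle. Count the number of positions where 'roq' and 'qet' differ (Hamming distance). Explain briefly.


Alignment:
Position 1: 'r' vs 'q' = DIFFER
Position 2: 'o' vs 'e' = DIFFER
Position 3: 'q' vs 't' = DIFFER
Total differences: 3

3


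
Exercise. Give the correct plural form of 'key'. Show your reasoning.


Apply rule: Add -s. 'key' becomes 'keys'.

keys


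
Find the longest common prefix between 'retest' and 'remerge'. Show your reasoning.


Compare from the start: 2 characters match: 're'. Mismatch at position 3: 't' vs 'm'.

re


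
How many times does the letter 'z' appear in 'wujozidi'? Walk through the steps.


Letter 'z' in 'wujozidi': found at position(s) 5 = 1 occurrence(s).

1


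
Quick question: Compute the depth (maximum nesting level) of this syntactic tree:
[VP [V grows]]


Count bracket nesting levels:
'[' at pos 0: depth = 1
'[' at pos 4: depth = 2
Maximum depth reached: 2

2


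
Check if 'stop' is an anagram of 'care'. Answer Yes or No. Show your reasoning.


Sorted letters of 'stop': 'opst'
Sorted letters of 'care': 'acer'
They do not match.

No


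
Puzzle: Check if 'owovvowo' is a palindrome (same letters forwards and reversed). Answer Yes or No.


Forward: 'owovvowo'
Reversed: 'owovvowo'
They are identical.

Yes


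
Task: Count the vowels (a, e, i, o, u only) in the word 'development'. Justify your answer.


Vowels in 'development': e, e, o, e = 4 vowels.

4


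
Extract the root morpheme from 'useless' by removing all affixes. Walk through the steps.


Remove suffix '-less' from 'useless' to get root 'use'.

use


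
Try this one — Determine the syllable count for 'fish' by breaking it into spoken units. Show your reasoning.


Break 'fish' into syllables: fish -> fish = 1 syllable

1 syllable


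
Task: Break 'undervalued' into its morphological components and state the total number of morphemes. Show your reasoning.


Step 1: Identify prefix: 'under' (meaning: beneath/insufficient)
Step 2: Identify root: 'value'
Step 3: Identify suffix(es): 'ed'
Decomposition: under- (prefix: beneath/insufficient) + value (root) + -ed (suffix: past)
Total morphemes: 3

3 morphemes (under- (prefix: beneath/insufficient) + value (root) + -ed (suffix: past))


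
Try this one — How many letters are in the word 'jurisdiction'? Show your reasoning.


Spell out 'jurisdiction' and number each letter: j(1), u(2), r(3), i(4), s(5), d(6), i(7), c(8), t(9), i(10), o(11), n(12). Total: 12 letters.

12


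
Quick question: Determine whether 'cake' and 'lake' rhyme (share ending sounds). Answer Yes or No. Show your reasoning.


Rime (stressed vowel + following sounds) of 'cake': -ake = /eɪk/
Rime of 'lake': -ake = /eɪk/
/eɪk/ and /eɪk/ are the same ending sound, so the words rhyme.

Yes


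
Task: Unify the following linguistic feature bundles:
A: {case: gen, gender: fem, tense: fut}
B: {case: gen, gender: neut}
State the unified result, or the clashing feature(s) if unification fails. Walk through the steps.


Compare features:
case: A=gen vs B=gen -> unified: gen
gender: A=fem vs B=neut -> CLASH
tense: A=fut vs B=_ -> unified: fut
Clash detected on feature 'gender' (fem vs neut); unification fails.

CLASH on 'gender' (fem vs neut)


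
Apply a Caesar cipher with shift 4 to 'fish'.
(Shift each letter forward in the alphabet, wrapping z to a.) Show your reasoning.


Shift each letter by 4: f -> j, i -> m, s -> w, h -> l. Result: 'jmwl'.

jmwl


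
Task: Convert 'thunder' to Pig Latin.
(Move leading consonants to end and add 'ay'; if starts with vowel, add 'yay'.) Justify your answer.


'thunder': move consonant cluster 'th' to end and add 'ay': 'underthay'.

underthay


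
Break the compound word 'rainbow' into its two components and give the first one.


Split 'rainbow' into 'rain' + 'bow'. The first part is 'rain'.

rain


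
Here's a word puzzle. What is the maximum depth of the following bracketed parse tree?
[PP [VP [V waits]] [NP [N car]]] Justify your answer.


Count bracket nesting levels:
'[' at pos 0: depth = 1
'[' at pos 4: depth = 2
'[' at pos 8: depth = 3
'[' at pos 19: depth = 2
'[' at pos 23: depth = 3
Maximum depth reached: 3

3


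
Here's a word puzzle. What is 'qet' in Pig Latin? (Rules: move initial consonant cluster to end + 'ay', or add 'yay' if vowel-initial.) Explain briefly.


'qet': move consonant cluster 'q' to end and add 'ay': 'etqay'.

etqay


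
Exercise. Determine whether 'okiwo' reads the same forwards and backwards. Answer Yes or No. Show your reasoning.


Forward: 'okiwo'
Reversed: 'owiko'
They differ.

No


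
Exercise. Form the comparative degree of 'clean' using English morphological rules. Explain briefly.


Apply comparative formation (add -er): 'clean' -> 'cleaner'.

cleaner


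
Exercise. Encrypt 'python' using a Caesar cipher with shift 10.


Shift each letter by 10: p -> z, y -> i, t -> d, h -> r, o -> y, n -> x. Result: 'zidryx'.

zidryx


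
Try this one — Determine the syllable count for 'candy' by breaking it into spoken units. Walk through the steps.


Break 'candy' into syllables: can-dy -> can | dy = 2 syllables

2 syllables


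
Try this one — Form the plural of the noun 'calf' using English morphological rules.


Apply rule: Change -f to -ves. 'calf' becomes 'calves'.

calves


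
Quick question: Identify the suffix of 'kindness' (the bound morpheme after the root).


The word 'kindness' = 'kind' (root) + '-ness' (suffix). The suffix is '-ness'.

ness


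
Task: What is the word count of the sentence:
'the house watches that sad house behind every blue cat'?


Split into words: the | house | watches | that | sad | house | behind | every | blue | cat = 10 words.

10


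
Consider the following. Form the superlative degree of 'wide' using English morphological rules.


Apply superlative formation (ends in e: add -st): 'wide' -> 'widest'.

widest


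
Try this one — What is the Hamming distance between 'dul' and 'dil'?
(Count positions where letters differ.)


Alignment:
Position 1: 'd' vs 'd' = match
Position 2: 'u' vs 'i' = DIFFER
Position 3: 'l' vs 'l' = match
Total differences: 1

1


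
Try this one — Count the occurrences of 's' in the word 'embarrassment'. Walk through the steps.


Letter 's' in 'embarrassment': found at position(s) 8, 9 = 2 occurrence(s).

2


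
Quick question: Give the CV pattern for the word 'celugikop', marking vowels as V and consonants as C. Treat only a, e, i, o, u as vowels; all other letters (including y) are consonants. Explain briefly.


Letter mapping: c = C, e = V, l = C, u = V, g = C, i = V, k = C, o = V, p = C.

CVCVCVCVC


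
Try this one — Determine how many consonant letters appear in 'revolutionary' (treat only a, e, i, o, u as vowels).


Consonants in 'revolutionary': r, v, l, t, n, r, y = 7 consonants.

7


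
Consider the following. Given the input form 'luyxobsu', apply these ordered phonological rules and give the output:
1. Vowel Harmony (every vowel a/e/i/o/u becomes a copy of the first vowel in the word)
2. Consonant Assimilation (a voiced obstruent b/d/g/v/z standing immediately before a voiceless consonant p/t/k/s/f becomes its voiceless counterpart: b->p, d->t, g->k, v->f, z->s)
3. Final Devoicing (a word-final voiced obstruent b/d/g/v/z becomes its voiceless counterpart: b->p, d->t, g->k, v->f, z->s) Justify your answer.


Starting form: 'luyxobsu'
Rule 1: Vowel Harmony: all vowels become 'u' (matching first vowel). 'luyxobsu' -> 'luyxubsu'
Rule 2: Consonant Assimilation: voiced obstruent before voiceless consonant becomes voiceless ('bs' -> 'ps'). 'luyxubsu' -> 'luyxupsu'
Rule 3: Final Devoicing: the word ends in the vowel 'u', not a consonant. No change.
Final form: 'luyxupsu'

luyxupsu


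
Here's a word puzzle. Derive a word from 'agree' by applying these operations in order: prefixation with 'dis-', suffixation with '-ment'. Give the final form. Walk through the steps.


Step 1: Add prefix 'dis-' to 'agree' = 'disagree'
Step 2: Add suffix '-ment' to 'disagree' = 'disagreement'

disagreement


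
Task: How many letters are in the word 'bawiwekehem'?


Spell out 'bawiwekehem' and number each letter: b(1), a(2), w(3), i(4), w(5), e(6), k(7), e(8), h(9), e(10), m(11). Total: 11 letters.

11


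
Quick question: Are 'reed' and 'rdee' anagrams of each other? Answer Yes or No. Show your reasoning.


Sorted letters of 'reed': 'deer'
Sorted letters of 'rdee': 'deer'
They match.

Yes


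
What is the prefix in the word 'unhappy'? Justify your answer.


The word 'unhappy' = 'un' (prefix) + 'happy' (root). The prefix is 'un'.

un


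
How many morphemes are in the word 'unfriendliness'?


Decomposition: un- (prefix) + friend (root) + -ly (suffix) + -ness (suffix) = 4 morpheme(s)

4 morphemes


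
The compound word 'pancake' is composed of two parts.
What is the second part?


Split 'pancake' into 'pan' + 'cake'. The second part is 'cake'.

cake


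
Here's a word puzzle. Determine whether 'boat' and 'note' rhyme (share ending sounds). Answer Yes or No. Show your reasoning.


Rime (stressed vowel + following sounds) of 'boat': -oat = /oʊt/
Rime of 'note': -ote = /oʊt/
/oʊt/ and /oʊt/ are the same ending sound, so the words rhyme.

Yes


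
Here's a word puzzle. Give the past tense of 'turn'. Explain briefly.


Apply rule: Add -ed. 'turn' becomes 'turned'.

turned


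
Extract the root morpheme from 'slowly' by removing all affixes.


Remove suffix '-ly' from 'slowly' to get root 'slow'.

slow


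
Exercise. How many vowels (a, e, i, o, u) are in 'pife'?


Vowels in 'pife': i, e = 2 vowels.

2


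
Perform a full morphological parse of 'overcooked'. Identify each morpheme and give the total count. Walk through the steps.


Step 1: Identify prefix: 'over' (meaning: excessively)
Step 2: Identify root: 'cook'
Step 3: Identify suffix(es): 'ed'
Decomposition: over- (prefix: excessively) + cook (root) + -ed (suffix: past)
Total morphemes: 3

3 morphemes (over- (prefix: excessively) + cook (root) + -ed (suffix: past))


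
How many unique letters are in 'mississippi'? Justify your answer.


Unique letters in 'mississippi': {i, m, p, s} = 4 distinct letters.

4


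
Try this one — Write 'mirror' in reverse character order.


Reverse 'mirror' character by character: 'rorrim'.

rorrim


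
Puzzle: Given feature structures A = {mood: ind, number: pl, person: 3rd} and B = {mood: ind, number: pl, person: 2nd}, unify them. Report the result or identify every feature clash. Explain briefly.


Compare features:
mood: A=ind vs B=ind -> unified: ind
number: A=pl vs B=pl -> unified: pl
person: A=3rd vs B=2nd -> CLASH
Clash detected on feature 'person' (3rd vs 2nd); unification fails.

CLASH on 'person' (3rd vs 2nd)


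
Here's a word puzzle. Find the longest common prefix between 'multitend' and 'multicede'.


Compare from the start: 5 characters match: 'multi'. Mismatch at position 6: 't' vs 'c'.

multi


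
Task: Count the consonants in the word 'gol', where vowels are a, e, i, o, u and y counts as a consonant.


Consonants in 'gol': g, l = 2 consonants.

2


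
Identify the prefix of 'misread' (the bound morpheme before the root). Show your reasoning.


The word 'misread' = 'mis' (prefix) + 'read' (root). The prefix is 'mis'.

mis


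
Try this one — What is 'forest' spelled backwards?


Reverse 'forest' character by character: 'tserof'.

tserof


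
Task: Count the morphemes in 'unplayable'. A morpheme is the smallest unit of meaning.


Decomposition: un- (prefix) + play (root) + -able (suffix) = 3 morpheme(s)

3 morphemes


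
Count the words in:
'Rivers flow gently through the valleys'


Split into words: Rivers | flow | gently | through | the | valleys = 6 words.

6


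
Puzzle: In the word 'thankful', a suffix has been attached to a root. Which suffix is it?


The word 'thankful' = 'thank' (root) + '-ful' (suffix). The suffix is '-ful'.

ful


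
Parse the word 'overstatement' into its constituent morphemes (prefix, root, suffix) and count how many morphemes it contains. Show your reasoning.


Step 1: Identify prefix: 'over' (meaning: excessively)
Step 2: Identify root: 'state'
Step 3: Identify suffix(es): 'ment'
Decomposition: over- (prefix: excessively) + state (root) + -ment (suffix: action/result)
Total morphemes: 3

3 morphemes (over- (prefix: excessively) + state (root) + -ment (suffix: action/result))


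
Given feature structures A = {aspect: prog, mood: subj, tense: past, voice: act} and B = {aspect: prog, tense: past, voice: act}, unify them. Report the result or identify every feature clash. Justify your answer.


Compare features:
aspect: A=prog vs B=prog -> unified: prog
mood: A=subj vs B=_ -> unified: subj
tense: A=past vs B=past -> unified: past
voice: A=act vs B=act -> unified: act
No clashes found.

Unified: {aspect: prog, mood: subj, tense: past, voice: act}


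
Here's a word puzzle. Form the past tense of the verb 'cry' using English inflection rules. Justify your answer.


Apply rule: Change -y to -ied. 'cry' becomes 'cried'.

cried


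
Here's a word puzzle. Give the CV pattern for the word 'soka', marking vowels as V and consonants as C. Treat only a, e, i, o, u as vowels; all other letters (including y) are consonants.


Letter mapping: s = C, o = V, k = C, a = V.

CVCV


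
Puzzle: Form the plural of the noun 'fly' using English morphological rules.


Apply rule: Change -y to -ies (consonant + y). 'fly' becomes 'flies'.

flies


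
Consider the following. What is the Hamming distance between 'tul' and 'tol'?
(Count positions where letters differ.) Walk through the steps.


Alignment:
Position 1: 't' vs 't' = match
Position 2: 'u' vs 'o' = DIFFER
Position 3: 'l' vs 'l' = match
Total differences: 1

1


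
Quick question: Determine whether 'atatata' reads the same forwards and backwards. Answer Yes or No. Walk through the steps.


Forward: 'atatata'
Reversed: 'atatata'
They are identical.

Yes


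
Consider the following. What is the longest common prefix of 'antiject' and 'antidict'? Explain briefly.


Compare from the start: 4 characters match: 'anti'. Mismatch at position 5: 'j' vs 'd'.

anti


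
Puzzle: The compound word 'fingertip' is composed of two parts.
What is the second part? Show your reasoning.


Split 'fingertip' into 'finger' + 'tip'. The second part is 'tip'.

tip


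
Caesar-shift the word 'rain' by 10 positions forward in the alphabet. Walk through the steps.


Shift each letter by 10: r -> b, a -> k, i -> s, n -> x. Result: 'bksx'.

bksx


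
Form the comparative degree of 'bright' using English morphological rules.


Apply comparative formation (add -er): 'bright' -> 'brighter'.

brighter


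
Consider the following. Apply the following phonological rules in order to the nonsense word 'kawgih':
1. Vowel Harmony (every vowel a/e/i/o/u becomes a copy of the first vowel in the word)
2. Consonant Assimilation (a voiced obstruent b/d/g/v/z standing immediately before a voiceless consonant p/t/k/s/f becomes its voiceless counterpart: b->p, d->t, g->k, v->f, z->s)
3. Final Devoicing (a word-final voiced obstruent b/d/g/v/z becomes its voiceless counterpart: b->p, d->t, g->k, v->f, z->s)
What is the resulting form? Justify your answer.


Starting form: 'kawgih'
Rule 1: Vowel Harmony: all vowels become 'a' (matching first vowel). 'kawgih' -> 'kawgah'
Rule 2: Consonant Assimilation: no voiced obstruent (b/d/g/v/z) stands immediately before a voiceless consonant (p/t/k/s/f). No change.
Rule 3: Final Devoicing: final consonant 'h' is not one of the voiced obstruents b/d/g/v/z. No change.
Final form: 'kawgah'

kawgah


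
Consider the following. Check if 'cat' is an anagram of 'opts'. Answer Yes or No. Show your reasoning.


Sorted letters of 'cat': 'act'
Sorted letters of 'opts': 'opst'
They do not match.

No


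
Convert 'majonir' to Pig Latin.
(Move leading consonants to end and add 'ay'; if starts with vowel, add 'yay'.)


'majonir': move consonant cluster 'm' to end and add 'ay': 'ajonirmay'.

ajonirmay


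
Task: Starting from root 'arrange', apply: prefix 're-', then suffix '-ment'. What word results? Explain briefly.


Step 1: Add prefix 're-' to 'arrange' = 'rearrange'
Step 2: Add suffix '-ment' to 'rearrange' = 'rearrangement'

rearrangement


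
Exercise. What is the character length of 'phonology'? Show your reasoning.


Spell out 'phonology' and number each letter: p(1), h(2), o(3), n(4), o(5), l(6), o(7), g(8), y(9). Total: 9 letters.

9


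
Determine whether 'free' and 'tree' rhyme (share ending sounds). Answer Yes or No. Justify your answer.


Rime (stressed vowel + following sounds) of 'free': -ee = /iː/
Rime of 'tree': -ee = /iː/
/iː/ and /iː/ are the same ending sound, so the words rhyme.

Yes


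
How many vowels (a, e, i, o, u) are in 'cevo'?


Vowels in 'cevo': e, o = 2 vowels.

2


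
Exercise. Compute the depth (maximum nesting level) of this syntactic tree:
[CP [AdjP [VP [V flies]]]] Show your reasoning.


Count bracket nesting levels:
'[' at pos 0: depth = 1
'[' at pos 4: depth = 2
'[' at pos 10: depth = 3
'[' at pos 14: depth = 4
Maximum depth reached: 4

4


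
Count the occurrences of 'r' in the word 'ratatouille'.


Letter 'r' in 'ratatouille': found at position(s) 1 = 1 occurrence(s).

1


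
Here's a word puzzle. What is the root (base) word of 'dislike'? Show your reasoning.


Remove prefix 'dis' from 'dislike' to get root 'like'.

like


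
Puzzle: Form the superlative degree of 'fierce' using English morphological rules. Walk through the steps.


Apply superlative formation (ends in e: add -st): 'fierce' -> 'fiercest'.

fiercest


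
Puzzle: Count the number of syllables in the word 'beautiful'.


Break 'beautiful' into syllables: beau-ti-ful -> beau | ti | ful = 3 syllables

3 syllables


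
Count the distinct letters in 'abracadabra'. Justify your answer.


Unique letters in 'abracadabra': {a, b, c, d, r} = 5 distinct letters.

5


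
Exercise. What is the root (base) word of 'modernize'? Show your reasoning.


Remove suffix '-ize' from 'modernize' to get root 'modern'.

modern


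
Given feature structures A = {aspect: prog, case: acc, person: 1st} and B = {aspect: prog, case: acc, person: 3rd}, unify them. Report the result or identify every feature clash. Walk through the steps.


Compare features:
aspect: A=prog vs B=prog -> unified: prog
case: A=acc vs B=acc -> unified: acc
person: A=1st vs B=3rd -> CLASH
Clash detected on feature 'person' (1st vs 3rd); unification fails.

CLASH on 'person' (1st vs 3rd)


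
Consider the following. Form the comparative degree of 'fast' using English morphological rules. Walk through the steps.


Apply comparative formation (add -er): 'fast' -> 'faster'.

faster


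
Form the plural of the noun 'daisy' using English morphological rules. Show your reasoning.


Apply rule: Change -y to -ies (consonant + y). 'daisy' becomes 'daisies'.

daisies


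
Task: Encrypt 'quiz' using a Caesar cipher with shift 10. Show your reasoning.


Shift each letter by 10: q -> a, u -> e, i -> s, z -> j. Result: 'aesj'.

aesj


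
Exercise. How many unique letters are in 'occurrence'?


Unique letters in 'occurrence': {c, e, n, o, r, u} = 6 distinct letters.

6


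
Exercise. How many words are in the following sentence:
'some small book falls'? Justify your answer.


Split into words: some | small | book | falls = 4 words.

4


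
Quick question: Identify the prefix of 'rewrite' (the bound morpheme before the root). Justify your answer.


The word 'rewrite' = 're' (prefix) + 'write' (root). The prefix is 're'.

re


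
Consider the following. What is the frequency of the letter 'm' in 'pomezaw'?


Letter 'm' in 'pomezaw': found at position(s) 3 = 1 occurrence(s).

1


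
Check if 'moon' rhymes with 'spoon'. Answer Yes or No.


Rime (stressed vowel + following sounds) of 'moon': -oon = /uːn/
Rime of 'spoon': -oon = /uːn/
/uːn/ and /uːn/ are the same ending sound, so the words rhyme.

Yes


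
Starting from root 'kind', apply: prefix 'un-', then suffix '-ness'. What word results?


Step 1: Add prefix 'un-' to 'kind' = 'unkind'
Step 2: Add suffix '-ness' to 'unkind' = 'unkindness'

unkindness


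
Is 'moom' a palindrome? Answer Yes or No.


Forward: 'moom'
Reversed: 'moom'
They are identical.

Yes


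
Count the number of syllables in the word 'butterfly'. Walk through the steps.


Break 'butterfly' into syllables: but-ter-fly -> but | ter | fly = 3 syllables

3 syllables


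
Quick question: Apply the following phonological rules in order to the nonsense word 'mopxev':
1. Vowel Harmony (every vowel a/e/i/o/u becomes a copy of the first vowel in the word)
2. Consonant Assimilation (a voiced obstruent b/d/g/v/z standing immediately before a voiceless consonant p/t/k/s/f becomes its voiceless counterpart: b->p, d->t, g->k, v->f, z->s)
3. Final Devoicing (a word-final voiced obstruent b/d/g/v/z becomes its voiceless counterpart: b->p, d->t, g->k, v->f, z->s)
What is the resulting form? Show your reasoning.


Starting form: 'mopxev'
Rule 1: Vowel Harmony: all vowels become 'o' (matching first vowel). 'mopxev' -> 'mopxov'
Rule 2: Consonant Assimilation: no voiced obstruent (b/d/g/v/z) stands immediately before a voiceless consonant (p/t/k/s/f). No change.
Rule 3: Final Devoicing: word-final voiced obstruent 'v' becomes voiceless 'f'. 'mopxov' -> 'mopxof'
Final form: 'mopxof'

mopxof


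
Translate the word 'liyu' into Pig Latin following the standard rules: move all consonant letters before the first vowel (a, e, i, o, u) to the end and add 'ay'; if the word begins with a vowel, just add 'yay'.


'liyu': move consonant cluster 'l' to end and add 'ay': 'iyulay'.

iyulay


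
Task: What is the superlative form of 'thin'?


Apply superlative formation (double final consonant, add -est): 'thin' -> 'thinnest'.

thinnest


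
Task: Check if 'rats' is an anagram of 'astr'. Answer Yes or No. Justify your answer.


Sorted letters of 'rats': 'arst'
Sorted letters of 'astr': 'arst'
They match.

Yes


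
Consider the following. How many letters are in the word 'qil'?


Spell out 'qil' and number each letter: q(1), i(2), l(3). Total: 3 letters.

3


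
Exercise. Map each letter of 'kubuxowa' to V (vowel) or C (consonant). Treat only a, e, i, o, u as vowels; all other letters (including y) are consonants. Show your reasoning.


Letter mapping: k = C, u = V, b = C, u = V, x = C, o = V, w = C, a = V.

CVCVCVCV


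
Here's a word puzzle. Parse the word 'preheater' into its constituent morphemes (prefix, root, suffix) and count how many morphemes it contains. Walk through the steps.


Step 1: Identify prefix: 'pre' (meaning: before)
Step 2: Identify root: 'heat'
Step 3: Identify suffix(es): 'er'
Decomposition: pre- (prefix: before) + heat (root) + -er (suffix: one who)
Total morphemes: 3

3 morphemes (pre- (prefix: before) + heat (root) + -er (suffix: one who))


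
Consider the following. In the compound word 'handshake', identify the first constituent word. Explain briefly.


Split 'handshake' into 'hand' + 'shake'. The first part is 'hand'.

hand


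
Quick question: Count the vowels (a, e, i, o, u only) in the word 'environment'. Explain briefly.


Vowels in 'environment': e, i, o, e = 4 vowels.

4


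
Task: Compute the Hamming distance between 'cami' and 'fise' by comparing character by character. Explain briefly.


Alignment:
Position 1: 'c' vs 'f' = DIFFER
Position 2: 'a' vs 'i' = DIFFER
Position 3: 'm' vs 's' = DIFFER
Position 4: 'i' vs 'e' = DIFFER
Total differences: 4

4


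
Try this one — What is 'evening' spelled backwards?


Reverse 'evening' character by character: 'gnineve'.

gnineve


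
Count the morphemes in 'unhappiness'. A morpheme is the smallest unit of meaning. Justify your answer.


Decomposition: un- (prefix) + happy (root) + -ness (suffix) = 3 morpheme(s)

3 morphemes


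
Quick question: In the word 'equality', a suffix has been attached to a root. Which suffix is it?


The word 'equality' = 'equal' (root) + '-ity' (suffix). The suffix is '-ity'.

ity


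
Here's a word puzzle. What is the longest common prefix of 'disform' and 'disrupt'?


Compare from the start: 3 characters match: 'dis'. Mismatch at position 4: 'f' vs 'r'.

dis


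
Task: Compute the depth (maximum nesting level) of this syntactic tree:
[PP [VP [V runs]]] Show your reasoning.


Count bracket nesting levels:
'[' at pos 0: depth = 1
'[' at pos 4: depth = 2
'[' at pos 8: depth = 3
Maximum depth reached: 3

3


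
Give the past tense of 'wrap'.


Apply rule: Double final consonant and add -ed. 'wrap' becomes 'wrapped'.

wrapped


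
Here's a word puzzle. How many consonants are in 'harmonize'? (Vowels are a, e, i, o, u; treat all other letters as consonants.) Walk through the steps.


Consonants in 'harmonize': h, r, m, n, z = 5 consonants.

5


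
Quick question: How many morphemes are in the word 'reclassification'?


Decomposition: re- (prefix) + class (root) + -ify (suffix) + -ation (suffix) = 4 morpheme(s)

4 morphemes


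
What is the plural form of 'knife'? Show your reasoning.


Apply rule: Change -fe to -ves. 'knife' becomes 'knives'.

knives


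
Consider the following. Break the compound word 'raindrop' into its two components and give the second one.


Split 'raindrop' into 'rain' + 'drop'. The second part is 'drop'.

drop


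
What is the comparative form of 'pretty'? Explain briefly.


Apply comparative formation (consonant + y: change y to i, add -er): 'pretty' -> 'prettier'.

prettier


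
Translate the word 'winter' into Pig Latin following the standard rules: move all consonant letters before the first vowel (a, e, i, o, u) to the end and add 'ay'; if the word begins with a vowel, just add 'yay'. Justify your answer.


'winter': move consonant cluster 'w' to end and add 'ay': 'interway'.

interway


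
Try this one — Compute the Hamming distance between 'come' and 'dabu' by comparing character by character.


Alignment:
Position 1: 'c' vs 'd' = DIFFER
Position 2: 'o' vs 'a' = DIFFER
Position 3: 'm' vs 'b' = DIFFER
Position 4: 'e' vs 'u' = DIFFER
Total differences: 4

4


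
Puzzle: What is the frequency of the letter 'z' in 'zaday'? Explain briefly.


Letter 'z' in 'zaday': found at position(s) 1 = 1 occurrence(s).

1


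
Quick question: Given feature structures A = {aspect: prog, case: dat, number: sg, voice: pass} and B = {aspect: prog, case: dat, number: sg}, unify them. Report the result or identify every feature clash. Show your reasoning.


Compare features:
aspect: A=prog vs B=prog -> unified: prog
case: A=dat vs B=dat -> unified: dat
number: A=sg vs B=sg -> unified: sg
voice: A=pass vs B=_ -> unified: pass
No clashes found.

Unified: {aspect: prog, case: dat, number: sg, voice: pass}


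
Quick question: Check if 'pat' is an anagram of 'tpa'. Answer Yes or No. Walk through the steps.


Sorted letters of 'pat': 'apt'
Sorted letters of 'tpa': 'apt'
They match.

Yes


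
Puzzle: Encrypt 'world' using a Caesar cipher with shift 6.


Shift each letter by 6: w -> c, o -> u, r -> x, l -> r, d -> j. Result: 'cuxrj'.

cuxrj


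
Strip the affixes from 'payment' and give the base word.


Remove suffix '-ment' from 'payment' to get root 'pay'.

pay


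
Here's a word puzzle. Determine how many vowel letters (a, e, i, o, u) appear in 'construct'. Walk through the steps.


Vowels in 'construct': o, u = 2 vowels.

2


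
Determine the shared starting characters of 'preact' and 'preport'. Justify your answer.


Compare from the start: 3 characters match: 'pre'. Mismatch at position 4: 'a' vs 'p'.

pre


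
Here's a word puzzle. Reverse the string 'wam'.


Reverse 'wam' character by character: 'maw'.

maw


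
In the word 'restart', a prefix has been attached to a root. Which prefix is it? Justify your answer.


The word 'restart' = 're' (prefix) + 'start' (root). The prefix is 're'.

re


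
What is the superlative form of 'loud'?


Apply superlative formation (add -est): 'loud' -> 'loudest'.

loudest


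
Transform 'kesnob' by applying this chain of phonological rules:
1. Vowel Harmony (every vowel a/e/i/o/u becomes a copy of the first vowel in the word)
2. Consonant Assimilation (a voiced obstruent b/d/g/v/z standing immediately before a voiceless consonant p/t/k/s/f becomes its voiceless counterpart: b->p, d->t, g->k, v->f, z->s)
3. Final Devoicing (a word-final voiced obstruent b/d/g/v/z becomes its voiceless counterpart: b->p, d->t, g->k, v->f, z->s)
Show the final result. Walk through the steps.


Starting form: 'kesnob'
Rule 1: Vowel Harmony: all vowels become 'e' (matching first vowel). 'kesnob' -> 'kesneb'
Rule 2: Consonant Assimilation: no voiced obstruent (b/d/g/v/z) stands immediately before a voiceless consonant (p/t/k/s/f). No change.
Rule 3: Final Devoicing: word-final voiced obstruent 'b' becomes voiceless 'p'. 'kesneb' -> 'kesnep'
Final form: 'kesnep'

kesnep


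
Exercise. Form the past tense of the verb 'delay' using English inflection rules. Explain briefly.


Apply rule: Add -ed. 'delay' becomes 'delayed'.

delayed


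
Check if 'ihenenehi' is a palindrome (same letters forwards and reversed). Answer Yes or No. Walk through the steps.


Forward: 'ihenenehi'
Reversed: 'ihenenehi'
They are identical.

Yes


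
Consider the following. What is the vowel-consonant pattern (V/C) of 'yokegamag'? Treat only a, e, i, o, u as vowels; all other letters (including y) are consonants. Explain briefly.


Letter mapping: y = C, o = V, k = C, e = V, g = C, a = V, m = C, a = V, g = C.

CVCVCVCVC
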